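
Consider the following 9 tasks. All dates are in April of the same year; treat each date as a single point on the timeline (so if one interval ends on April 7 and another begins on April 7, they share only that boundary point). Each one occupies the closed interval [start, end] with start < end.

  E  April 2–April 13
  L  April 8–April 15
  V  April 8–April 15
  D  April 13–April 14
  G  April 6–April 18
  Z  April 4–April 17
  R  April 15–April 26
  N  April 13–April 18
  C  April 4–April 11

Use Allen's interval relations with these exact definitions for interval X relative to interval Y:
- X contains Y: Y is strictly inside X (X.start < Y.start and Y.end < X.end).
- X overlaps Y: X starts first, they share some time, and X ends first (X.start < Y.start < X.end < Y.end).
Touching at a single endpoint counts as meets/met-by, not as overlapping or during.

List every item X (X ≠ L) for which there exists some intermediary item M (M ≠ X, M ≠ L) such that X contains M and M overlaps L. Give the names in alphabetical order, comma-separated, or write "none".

Target L = [April 8, April 15].
Intermediaries M with M overlaps L: C, E.
Via C — items with X contains C: E.
Via E — items with X contains E: none.
Union: E.

E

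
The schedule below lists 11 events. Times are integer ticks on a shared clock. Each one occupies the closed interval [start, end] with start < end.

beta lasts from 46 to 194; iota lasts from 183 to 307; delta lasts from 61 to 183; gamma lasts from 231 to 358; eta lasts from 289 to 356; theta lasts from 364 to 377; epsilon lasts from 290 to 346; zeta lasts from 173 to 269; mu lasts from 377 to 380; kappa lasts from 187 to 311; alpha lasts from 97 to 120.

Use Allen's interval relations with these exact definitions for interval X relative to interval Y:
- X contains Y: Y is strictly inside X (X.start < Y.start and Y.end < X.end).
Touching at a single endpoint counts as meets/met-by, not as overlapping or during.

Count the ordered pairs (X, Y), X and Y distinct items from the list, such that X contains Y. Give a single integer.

Checking all 110 ordered pairs for relation 'contains'; matching pairs in alphabetical order:
(beta, alpha): beta contains alpha ✓
(beta, delta): beta contains delta ✓
(delta, alpha): delta contains alpha ✓
(eta, epsilon): eta contains epsilon ✓
(gamma, epsilon): gamma contains epsilon ✓
(gamma, eta): gamma contains eta ✓
Count: 6.

6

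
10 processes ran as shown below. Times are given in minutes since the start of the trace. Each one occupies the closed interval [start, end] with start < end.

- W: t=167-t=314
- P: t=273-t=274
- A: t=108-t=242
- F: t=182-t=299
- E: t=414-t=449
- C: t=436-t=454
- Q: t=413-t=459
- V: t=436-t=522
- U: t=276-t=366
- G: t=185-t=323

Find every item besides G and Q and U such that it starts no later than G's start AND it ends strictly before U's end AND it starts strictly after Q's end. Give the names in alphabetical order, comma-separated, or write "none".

none

Conditions: its start is no later than G's start (X.start <= t=185) AND its end is strictly before U's end (X.end < t=366) AND its start is strictly after Q's end (X.start > t=459).
A: start t=108 <= t=185? ✓; end t=242 < t=366? ✓; start t=108 > t=459? ✗ → no.
C: start t=436 <= t=185? ✗; end t=454 < t=366? ✗; start t=436 > t=459? ✗ → no.
E: start t=414 <= t=185? ✗; end t=449 < t=366? ✗; start t=414 > t=459? ✗ → no.
F: start t=182 <= t=185? ✓; end t=299 < t=366? ✓; start t=182 > t=459? ✗ → no.
P: start t=273 <= t=185? ✗; end t=274 < t=366? ✓; start t=273 > t=459? ✗ → no.
V: start t=436 <= t=185? ✗; end t=522 < t=366? ✗; start t=436 > t=459? ✗ → no.
W: start t=167 <= t=185? ✓; end t=314 < t=366? ✓; start t=167 > t=459? ✗ → no.
Result: none.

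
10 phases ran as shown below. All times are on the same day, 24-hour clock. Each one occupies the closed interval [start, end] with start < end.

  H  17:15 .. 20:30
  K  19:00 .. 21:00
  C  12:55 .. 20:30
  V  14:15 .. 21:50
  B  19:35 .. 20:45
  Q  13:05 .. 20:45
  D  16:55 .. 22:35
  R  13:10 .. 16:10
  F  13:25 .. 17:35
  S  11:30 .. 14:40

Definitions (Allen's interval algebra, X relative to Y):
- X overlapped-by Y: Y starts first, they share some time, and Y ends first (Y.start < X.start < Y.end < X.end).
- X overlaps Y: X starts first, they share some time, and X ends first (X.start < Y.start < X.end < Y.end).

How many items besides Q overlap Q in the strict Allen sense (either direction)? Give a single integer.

5

Target Q = [13:05, 20:45].
B [19:35, 20:45] → finishes → no.
C [12:55, 20:30] → overlaps → counts.
D [16:55, 22:35] → overlapped-by → counts.
F [13:25, 17:35] → during → no.
H [17:15, 20:30] → during → no.
K [19:00, 21:00] → overlapped-by → counts.
R [13:10, 16:10] → during → no.
S [11:30, 14:40] → overlaps → counts.
V [14:15, 21:50] → overlapped-by → counts.
Total: 5.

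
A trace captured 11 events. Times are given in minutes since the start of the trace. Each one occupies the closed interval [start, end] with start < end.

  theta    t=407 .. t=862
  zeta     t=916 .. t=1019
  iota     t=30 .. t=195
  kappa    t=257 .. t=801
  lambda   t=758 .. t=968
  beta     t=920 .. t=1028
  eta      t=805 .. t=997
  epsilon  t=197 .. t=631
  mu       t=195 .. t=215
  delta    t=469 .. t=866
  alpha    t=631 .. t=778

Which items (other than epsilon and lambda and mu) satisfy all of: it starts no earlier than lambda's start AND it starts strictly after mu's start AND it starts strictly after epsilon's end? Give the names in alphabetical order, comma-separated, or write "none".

beta, eta, zeta

Conditions: its start is no earlier than lambda's start (X.start >= t=758) AND its start is strictly after mu's start (X.start > t=195) AND its start is strictly after epsilon's end (X.start > t=631).
alpha: start t=631 >= t=758? ✗; start t=631 > t=195? ✓; start t=631 > t=631? ✗ → no.
beta: start t=920 >= t=758? ✓; start t=920 > t=195? ✓; start t=920 > t=631? ✓ → yes.
delta: start t=469 >= t=758? ✗; start t=469 > t=195? ✓; start t=469 > t=631? ✗ → no.
eta: start t=805 >= t=758? ✓; start t=805 > t=195? ✓; start t=805 > t=631? ✓ → yes.
iota: start t=30 >= t=758? ✗; start t=30 > t=195? ✗; start t=30 > t=631? ✗ → no.
kappa: start t=257 >= t=758? ✗; start t=257 > t=195? ✓; start t=257 > t=631? ✗ → no.
theta: start t=407 >= t=758? ✗; start t=407 > t=195? ✓; start t=407 > t=631? ✗ → no.
zeta: start t=916 >= t=758? ✓; start t=916 > t=195? ✓; start t=916 > t=631? ✓ → yes.
Result: beta, eta, zeta.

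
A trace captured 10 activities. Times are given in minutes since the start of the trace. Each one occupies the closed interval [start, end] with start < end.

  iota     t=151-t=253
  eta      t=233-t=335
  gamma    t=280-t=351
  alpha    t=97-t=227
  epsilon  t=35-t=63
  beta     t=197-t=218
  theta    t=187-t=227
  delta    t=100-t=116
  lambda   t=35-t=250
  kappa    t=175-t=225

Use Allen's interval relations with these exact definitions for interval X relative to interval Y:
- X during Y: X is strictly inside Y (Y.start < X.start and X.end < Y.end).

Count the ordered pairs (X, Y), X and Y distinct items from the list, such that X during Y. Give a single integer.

13

Checking all 90 ordered pairs for relation 'during'; matching pairs in alphabetical order:
(alpha, lambda): alpha during lambda ✓
(beta, alpha): beta during alpha ✓
(beta, iota): beta during iota ✓
(beta, kappa): beta during kappa ✓
(beta, lambda): beta during lambda ✓
(beta, theta): beta during theta ✓
(delta, alpha): delta during alpha ✓
(delta, lambda): delta during lambda ✓
(kappa, alpha): kappa during alpha ✓
(kappa, iota): kappa during iota ✓
(kappa, lambda): kappa during lambda ✓
(theta, iota): theta during iota ✓
(theta, lambda): theta during lambda ✓
Count: 13.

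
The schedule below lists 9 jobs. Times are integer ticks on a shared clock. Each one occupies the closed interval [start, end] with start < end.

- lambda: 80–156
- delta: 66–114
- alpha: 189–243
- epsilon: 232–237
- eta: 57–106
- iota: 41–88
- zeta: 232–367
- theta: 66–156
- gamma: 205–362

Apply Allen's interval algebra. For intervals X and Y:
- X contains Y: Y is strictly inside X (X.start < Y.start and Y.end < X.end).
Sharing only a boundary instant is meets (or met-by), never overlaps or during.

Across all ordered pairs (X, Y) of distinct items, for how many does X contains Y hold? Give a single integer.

2

Checking all 72 ordered pairs for relation 'contains'; matching pairs in alphabetical order:
(alpha, epsilon): alpha contains epsilon ✓
(gamma, epsilon): gamma contains epsilon ✓
Count: 2.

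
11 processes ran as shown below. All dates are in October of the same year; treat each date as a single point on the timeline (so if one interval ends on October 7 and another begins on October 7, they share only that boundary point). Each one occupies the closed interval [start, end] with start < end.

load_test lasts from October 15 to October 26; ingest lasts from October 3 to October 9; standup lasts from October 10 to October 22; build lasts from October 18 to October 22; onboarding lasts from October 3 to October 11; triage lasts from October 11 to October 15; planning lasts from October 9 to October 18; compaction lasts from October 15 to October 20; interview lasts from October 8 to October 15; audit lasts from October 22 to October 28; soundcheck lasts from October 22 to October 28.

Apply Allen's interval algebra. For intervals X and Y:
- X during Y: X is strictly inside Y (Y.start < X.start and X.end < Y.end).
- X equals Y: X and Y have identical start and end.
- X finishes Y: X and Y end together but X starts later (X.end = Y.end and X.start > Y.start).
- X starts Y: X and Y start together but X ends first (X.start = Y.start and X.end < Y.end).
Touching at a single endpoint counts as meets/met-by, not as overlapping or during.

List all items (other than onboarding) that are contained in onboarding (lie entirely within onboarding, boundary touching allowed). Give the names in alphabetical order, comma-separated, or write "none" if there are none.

Target onboarding = [October 3, October 11].
audit [October 22, October 28] → after → no.
build [October 18, October 22] → after → no.
compaction [October 15, October 20] → after → no.
ingest [October 3, October 9] → starts → yes.
interview [October 8, October 15] → overlapped-by → no.
load_test [October 15, October 26] → after → no.
planning [October 9, October 18] → overlapped-by → no.
soundcheck [October 22, October 28] → after → no.
standup [October 10, October 22] → overlapped-by → no.
triage [October 11, October 15] → met-by → no.
Result: ingest.

ingest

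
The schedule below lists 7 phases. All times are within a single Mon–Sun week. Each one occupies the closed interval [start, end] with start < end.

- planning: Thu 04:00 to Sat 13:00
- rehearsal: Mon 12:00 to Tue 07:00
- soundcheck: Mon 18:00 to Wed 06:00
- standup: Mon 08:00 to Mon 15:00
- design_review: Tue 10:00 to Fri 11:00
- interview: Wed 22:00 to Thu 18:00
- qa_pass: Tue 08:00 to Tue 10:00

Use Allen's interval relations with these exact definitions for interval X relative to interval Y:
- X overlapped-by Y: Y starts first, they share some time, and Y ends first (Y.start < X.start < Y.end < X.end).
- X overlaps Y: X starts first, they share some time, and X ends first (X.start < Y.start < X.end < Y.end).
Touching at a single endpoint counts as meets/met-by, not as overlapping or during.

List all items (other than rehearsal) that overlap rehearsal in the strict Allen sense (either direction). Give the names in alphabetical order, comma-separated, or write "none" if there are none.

soundcheck, standup

Target rehearsal = [Mon 12:00, Tue 07:00].
design_review [Tue 10:00, Fri 11:00] → after → no.
interview [Wed 22:00, Thu 18:00] → after → no.
planning [Thu 04:00, Sat 13:00] → after → no.
qa_pass [Tue 08:00, Tue 10:00] → after → no.
soundcheck [Mon 18:00, Wed 06:00] → overlapped-by → yes.
standup [Mon 08:00, Mon 15:00] → overlaps → yes.
Result: soundcheck, standup.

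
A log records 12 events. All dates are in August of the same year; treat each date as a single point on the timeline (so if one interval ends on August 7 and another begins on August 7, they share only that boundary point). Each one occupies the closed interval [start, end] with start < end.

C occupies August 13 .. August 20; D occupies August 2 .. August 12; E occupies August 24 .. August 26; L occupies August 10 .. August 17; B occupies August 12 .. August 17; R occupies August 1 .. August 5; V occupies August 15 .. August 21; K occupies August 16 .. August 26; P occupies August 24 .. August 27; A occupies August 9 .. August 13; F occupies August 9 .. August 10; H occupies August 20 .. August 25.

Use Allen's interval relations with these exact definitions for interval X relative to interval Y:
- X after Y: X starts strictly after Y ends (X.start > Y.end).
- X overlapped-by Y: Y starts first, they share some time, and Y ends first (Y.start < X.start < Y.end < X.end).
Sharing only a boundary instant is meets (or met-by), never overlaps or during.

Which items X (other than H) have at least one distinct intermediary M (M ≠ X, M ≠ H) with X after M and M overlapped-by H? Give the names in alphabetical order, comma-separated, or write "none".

none

Target H = [August 20, August 25].
Intermediaries M with M overlapped-by H: E, P.
Via E — items with X after E: none.
Via P — items with X after P: none.
Union: none.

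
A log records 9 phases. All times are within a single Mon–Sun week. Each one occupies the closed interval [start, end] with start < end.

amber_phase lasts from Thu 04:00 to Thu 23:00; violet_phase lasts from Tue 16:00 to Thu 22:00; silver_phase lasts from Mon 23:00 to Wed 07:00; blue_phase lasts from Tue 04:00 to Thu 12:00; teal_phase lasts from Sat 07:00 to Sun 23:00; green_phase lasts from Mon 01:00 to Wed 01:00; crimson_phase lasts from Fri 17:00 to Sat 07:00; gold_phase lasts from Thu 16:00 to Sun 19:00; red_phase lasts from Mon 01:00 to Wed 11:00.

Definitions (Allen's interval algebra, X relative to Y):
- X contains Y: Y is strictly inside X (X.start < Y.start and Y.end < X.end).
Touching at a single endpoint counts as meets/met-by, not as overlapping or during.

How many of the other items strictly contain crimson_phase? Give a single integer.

Target crimson_phase = [Fri 17:00, Sat 07:00].
amber_phase [Thu 04:00, Thu 23:00] → before → no.
blue_phase [Tue 04:00, Thu 12:00] → before → no.
gold_phase [Thu 16:00, Sun 19:00] → contains → counts.
green_phase [Mon 01:00, Wed 01:00] → before → no.
red_phase [Mon 01:00, Wed 11:00] → before → no.
silver_phase [Mon 23:00, Wed 07:00] → before → no.
teal_phase [Sat 07:00, Sun 23:00] → met-by → no.
violet_phase [Tue 16:00, Thu 22:00] → before → no.
Total: 1.

1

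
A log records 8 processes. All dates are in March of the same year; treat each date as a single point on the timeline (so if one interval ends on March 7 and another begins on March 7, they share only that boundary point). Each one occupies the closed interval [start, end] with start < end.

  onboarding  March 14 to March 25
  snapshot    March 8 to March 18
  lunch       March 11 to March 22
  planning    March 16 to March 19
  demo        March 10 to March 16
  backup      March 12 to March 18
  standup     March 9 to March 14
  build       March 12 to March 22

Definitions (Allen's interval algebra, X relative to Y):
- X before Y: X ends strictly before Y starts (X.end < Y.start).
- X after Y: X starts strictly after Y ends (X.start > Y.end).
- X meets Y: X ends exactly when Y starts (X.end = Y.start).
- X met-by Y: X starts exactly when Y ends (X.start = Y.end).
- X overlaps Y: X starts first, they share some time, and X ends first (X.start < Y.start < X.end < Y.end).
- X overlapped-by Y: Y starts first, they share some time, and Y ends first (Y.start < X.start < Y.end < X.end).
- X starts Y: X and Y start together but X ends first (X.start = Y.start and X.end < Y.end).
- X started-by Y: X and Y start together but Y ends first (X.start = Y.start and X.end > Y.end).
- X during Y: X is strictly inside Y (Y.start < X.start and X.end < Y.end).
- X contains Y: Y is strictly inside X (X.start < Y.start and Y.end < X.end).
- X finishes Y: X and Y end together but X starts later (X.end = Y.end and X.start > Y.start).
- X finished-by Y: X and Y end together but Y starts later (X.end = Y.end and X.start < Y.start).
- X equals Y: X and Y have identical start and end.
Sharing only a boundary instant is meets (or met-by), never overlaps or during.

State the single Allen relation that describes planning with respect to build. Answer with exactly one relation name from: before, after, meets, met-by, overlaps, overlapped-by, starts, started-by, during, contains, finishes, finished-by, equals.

planning = [March 16, March 19]; build = [March 12, March 22].
Compare endpoints: planning.start > build.start, planning.start < build.end, planning.end > build.start, planning.end < build.end.
That pattern is 'during'.

during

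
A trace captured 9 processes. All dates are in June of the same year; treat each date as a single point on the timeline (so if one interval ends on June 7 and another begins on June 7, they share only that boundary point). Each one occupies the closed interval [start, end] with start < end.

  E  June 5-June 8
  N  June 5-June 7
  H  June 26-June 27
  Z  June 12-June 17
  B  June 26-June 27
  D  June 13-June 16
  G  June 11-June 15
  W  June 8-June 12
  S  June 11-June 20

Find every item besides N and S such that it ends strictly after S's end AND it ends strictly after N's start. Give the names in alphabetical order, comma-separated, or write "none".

B, H

Conditions: its end is strictly after S's end (X.end > June 20) AND its end is strictly after N's start (X.end > June 5).
B: end June 27 > June 20? ✓; end June 27 > June 5? ✓ → yes.
D: end June 16 > June 20? ✗; end June 16 > June 5? ✓ → no.
E: end June 8 > June 20? ✗; end June 8 > June 5? ✓ → no.
G: end June 15 > June 20? ✗; end June 15 > June 5? ✓ → no.
H: end June 27 > June 20? ✓; end June 27 > June 5? ✓ → yes.
W: end June 12 > June 20? ✗; end June 12 > June 5? ✓ → no.
Z: end June 17 > June 20? ✗; end June 17 > June 5? ✓ → no.
Result: B, H.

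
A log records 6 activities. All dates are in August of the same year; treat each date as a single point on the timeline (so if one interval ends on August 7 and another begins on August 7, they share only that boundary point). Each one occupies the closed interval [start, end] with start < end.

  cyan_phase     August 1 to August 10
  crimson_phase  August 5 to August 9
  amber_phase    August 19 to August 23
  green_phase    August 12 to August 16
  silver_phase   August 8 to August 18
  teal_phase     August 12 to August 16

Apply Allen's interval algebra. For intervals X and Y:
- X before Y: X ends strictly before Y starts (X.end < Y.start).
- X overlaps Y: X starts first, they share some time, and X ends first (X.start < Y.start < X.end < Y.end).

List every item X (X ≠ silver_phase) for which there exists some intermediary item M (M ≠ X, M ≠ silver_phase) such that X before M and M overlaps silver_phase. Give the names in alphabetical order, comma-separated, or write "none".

none

Target silver_phase = [August 8, August 18].
Intermediaries M with M overlaps silver_phase: crimson_phase, cyan_phase.
Via crimson_phase — items with X before crimson_phase: none.
Via cyan_phase — items with X before cyan_phase: none.
Union: none.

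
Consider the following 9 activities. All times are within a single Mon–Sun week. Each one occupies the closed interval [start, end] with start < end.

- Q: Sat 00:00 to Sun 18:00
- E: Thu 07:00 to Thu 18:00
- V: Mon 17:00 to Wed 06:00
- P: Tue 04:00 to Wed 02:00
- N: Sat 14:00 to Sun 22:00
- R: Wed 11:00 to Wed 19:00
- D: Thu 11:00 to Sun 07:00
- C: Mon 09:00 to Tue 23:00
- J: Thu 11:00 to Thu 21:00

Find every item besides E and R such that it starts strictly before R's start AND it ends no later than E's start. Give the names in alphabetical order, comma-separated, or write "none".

Conditions: its start is strictly before R's start (X.start < Wed 11:00) AND its end is no later than E's start (X.end <= Thu 07:00).
C: start Mon 09:00 < Wed 11:00? ✓; end Tue 23:00 <= Thu 07:00? ✓ → yes.
D: start Thu 11:00 < Wed 11:00? ✗; end Sun 07:00 <= Thu 07:00? ✗ → no.
J: start Thu 11:00 < Wed 11:00? ✗; end Thu 21:00 <= Thu 07:00? ✗ → no.
N: start Sat 14:00 < Wed 11:00? ✗; end Sun 22:00 <= Thu 07:00? ✗ → no.
P: start Tue 04:00 < Wed 11:00? ✓; end Wed 02:00 <= Thu 07:00? ✓ → yes.
Q: start Sat 00:00 < Wed 11:00? ✗; end Sun 18:00 <= Thu 07:00? ✗ → no.
V: start Mon 17:00 < Wed 11:00? ✓; end Wed 06:00 <= Thu 07:00? ✓ → yes.
Result: C, P, V.

C, P, V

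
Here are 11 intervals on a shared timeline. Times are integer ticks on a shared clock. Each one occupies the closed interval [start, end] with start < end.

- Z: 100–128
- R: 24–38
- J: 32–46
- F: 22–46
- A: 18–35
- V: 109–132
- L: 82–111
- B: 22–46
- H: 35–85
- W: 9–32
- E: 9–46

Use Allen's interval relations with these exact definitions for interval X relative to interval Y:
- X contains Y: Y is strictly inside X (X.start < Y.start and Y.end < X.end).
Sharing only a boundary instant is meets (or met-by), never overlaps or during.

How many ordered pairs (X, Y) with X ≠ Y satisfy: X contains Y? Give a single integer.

Checking all 110 ordered pairs for relation 'contains'; matching pairs in alphabetical order:
(B, R): B contains R ✓
(E, A): E contains A ✓
(E, R): E contains R ✓
(F, R): F contains R ✓
Count: 4.

4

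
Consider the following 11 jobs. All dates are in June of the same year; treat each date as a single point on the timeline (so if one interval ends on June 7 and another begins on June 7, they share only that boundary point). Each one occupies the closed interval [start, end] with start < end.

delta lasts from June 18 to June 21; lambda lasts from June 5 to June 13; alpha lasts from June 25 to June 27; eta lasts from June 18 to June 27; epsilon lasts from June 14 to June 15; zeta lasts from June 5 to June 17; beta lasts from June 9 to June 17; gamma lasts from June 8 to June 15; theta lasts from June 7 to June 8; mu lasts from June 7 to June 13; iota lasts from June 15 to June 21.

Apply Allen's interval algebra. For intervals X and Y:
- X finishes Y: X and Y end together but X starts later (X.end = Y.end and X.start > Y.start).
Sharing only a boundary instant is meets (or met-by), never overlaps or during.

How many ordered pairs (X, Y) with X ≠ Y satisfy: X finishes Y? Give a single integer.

5

Checking all 110 ordered pairs for relation 'finishes'; matching pairs in alphabetical order:
(alpha, eta): alpha finishes eta ✓
(beta, zeta): beta finishes zeta ✓
(delta, iota): delta finishes iota ✓
(epsilon, gamma): epsilon finishes gamma ✓
(mu, lambda): mu finishes lambda ✓
Count: 5.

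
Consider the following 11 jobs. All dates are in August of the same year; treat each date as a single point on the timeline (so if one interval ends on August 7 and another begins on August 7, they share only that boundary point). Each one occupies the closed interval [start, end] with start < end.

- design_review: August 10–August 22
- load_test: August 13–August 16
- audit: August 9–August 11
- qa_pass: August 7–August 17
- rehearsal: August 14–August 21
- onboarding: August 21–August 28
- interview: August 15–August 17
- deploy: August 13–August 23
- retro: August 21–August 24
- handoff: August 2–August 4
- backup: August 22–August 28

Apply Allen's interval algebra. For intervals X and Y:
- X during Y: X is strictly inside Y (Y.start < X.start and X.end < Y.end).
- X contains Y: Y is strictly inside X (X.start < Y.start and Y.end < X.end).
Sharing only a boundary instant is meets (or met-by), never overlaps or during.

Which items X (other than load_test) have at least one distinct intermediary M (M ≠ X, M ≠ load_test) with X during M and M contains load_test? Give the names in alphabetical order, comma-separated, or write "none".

Target load_test = [August 13, August 16].
Intermediaries M with M contains load_test: design_review, qa_pass.
Via design_review — items with X during design_review: interview, rehearsal.
Via qa_pass — items with X during qa_pass: audit.
Union: audit, interview, rehearsal.

audit, interview, rehearsal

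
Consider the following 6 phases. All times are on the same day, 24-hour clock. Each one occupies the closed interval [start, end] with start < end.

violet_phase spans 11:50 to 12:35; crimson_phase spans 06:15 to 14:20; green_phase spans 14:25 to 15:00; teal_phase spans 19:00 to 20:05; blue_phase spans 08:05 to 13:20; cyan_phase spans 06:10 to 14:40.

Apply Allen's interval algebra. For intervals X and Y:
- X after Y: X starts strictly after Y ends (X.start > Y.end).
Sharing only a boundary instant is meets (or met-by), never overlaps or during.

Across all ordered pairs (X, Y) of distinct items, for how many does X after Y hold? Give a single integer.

Checking all 30 ordered pairs for relation 'after'; matching pairs in alphabetical order:
(green_phase, blue_phase): green_phase after blue_phase ✓
(green_phase, crimson_phase): green_phase after crimson_phase ✓
(green_phase, violet_phase): green_phase after violet_phase ✓
(teal_phase, blue_phase): teal_phase after blue_phase ✓
(teal_phase, crimson_phase): teal_phase after crimson_phase ✓
(teal_phase, cyan_phase): teal_phase after cyan_phase ✓
(teal_phase, green_phase): teal_phase after green_phase ✓
(teal_phase, violet_phase): teal_phase after violet_phase ✓
Count: 8.

8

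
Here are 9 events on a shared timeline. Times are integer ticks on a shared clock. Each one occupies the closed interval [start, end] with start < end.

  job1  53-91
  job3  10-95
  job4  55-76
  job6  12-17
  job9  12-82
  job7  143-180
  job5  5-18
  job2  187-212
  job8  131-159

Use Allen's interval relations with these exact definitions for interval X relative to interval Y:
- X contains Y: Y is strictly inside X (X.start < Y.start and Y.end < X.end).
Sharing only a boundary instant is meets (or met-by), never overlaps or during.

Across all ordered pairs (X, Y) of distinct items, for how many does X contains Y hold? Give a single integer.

7

Checking all 72 ordered pairs for relation 'contains'; matching pairs in alphabetical order:
(job1, job4): job1 contains job4 ✓
(job3, job1): job3 contains job1 ✓
(job3, job4): job3 contains job4 ✓
(job3, job6): job3 contains job6 ✓
(job3, job9): job3 contains job9 ✓
(job5, job6): job5 contains job6 ✓
(job9, job4): job9 contains job4 ✓
Count: 7.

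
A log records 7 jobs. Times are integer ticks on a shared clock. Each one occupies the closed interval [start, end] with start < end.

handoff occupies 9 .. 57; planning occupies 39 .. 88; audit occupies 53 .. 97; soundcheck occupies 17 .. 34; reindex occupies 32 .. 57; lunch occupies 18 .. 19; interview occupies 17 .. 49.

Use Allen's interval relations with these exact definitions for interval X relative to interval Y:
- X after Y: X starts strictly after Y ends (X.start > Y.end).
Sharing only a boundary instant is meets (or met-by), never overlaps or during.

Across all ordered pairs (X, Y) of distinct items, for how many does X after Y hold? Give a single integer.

6

Checking all 42 ordered pairs for relation 'after'; matching pairs in alphabetical order:
(audit, interview): audit after interview ✓
(audit, lunch): audit after lunch ✓
(audit, soundcheck): audit after soundcheck ✓
(planning, lunch): planning after lunch ✓
(planning, soundcheck): planning after soundcheck ✓
(reindex, lunch): reindex after lunch ✓
Count: 6.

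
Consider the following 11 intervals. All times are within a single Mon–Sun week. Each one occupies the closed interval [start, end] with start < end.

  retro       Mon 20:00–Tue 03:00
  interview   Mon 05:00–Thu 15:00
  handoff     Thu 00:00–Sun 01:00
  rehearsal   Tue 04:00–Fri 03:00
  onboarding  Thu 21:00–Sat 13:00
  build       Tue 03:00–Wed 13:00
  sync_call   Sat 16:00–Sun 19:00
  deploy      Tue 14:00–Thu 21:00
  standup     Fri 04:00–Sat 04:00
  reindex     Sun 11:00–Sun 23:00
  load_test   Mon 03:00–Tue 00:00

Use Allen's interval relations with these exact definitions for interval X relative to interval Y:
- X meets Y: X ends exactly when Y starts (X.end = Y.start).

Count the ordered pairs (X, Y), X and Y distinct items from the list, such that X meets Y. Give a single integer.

Checking all 110 ordered pairs for relation 'meets'; matching pairs in alphabetical order:
(deploy, onboarding): deploy meets onboarding ✓
(retro, build): retro meets build ✓
Count: 2.

2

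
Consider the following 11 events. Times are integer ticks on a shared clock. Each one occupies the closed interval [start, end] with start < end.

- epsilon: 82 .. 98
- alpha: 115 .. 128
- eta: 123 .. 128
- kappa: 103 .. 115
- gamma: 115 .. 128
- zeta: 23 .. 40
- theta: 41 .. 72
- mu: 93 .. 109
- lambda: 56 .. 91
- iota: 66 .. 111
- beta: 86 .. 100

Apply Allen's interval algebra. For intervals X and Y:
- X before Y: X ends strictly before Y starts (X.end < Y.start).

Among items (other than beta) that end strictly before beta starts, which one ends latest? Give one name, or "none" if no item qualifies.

theta

Target beta = [86, 100].
alpha [115, 128] → after → excluded.
epsilon [82, 98] → overlaps → excluded.
eta [123, 128] → after → excluded.
gamma [115, 128] → after → excluded.
iota [66, 111] → contains → excluded.
kappa [103, 115] → after → excluded.
lambda [56, 91] → overlaps → excluded.
mu [93, 109] → overlapped-by → excluded.
theta [41, 72] → before → candidate.
zeta [23, 40] → before → candidate.
Among candidates, latest end is 72 → theta.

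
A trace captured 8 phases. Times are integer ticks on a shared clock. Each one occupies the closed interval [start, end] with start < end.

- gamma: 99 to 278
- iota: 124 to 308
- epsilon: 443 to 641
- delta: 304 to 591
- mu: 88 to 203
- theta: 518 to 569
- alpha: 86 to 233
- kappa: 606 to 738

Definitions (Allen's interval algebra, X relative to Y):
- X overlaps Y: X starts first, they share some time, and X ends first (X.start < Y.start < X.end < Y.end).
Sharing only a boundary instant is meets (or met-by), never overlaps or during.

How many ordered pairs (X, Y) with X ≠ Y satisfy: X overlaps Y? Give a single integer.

8

Checking all 56 ordered pairs for relation 'overlaps'; matching pairs in alphabetical order:
(alpha, gamma): alpha overlaps gamma ✓
(alpha, iota): alpha overlaps iota ✓
(delta, epsilon): delta overlaps epsilon ✓
(epsilon, kappa): epsilon overlaps kappa ✓
(gamma, iota): gamma overlaps iota ✓
(iota, delta): iota overlaps delta ✓
(mu, gamma): mu overlaps gamma ✓
(mu, iota): mu overlaps iota ✓
Count: 8.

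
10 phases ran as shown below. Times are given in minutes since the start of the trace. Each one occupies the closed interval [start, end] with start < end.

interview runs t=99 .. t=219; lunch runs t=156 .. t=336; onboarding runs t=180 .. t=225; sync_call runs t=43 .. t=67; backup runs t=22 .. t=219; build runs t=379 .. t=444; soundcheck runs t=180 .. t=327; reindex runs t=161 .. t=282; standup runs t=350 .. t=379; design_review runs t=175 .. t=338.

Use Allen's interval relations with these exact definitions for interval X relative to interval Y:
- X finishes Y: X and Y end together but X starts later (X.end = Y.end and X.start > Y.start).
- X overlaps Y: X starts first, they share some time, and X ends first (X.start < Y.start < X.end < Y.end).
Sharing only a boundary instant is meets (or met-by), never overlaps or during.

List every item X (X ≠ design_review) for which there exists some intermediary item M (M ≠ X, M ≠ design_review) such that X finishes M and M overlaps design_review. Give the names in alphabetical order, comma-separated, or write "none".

Target design_review = [t=175, t=338].
Intermediaries M with M overlaps design_review: backup, interview, lunch, reindex.
Via backup — items with X finishes backup: interview.
Via interview — items with X finishes interview: none.
Via lunch — items with X finishes lunch: none.
Via reindex — items with X finishes reindex: none.
Union: interview.

interview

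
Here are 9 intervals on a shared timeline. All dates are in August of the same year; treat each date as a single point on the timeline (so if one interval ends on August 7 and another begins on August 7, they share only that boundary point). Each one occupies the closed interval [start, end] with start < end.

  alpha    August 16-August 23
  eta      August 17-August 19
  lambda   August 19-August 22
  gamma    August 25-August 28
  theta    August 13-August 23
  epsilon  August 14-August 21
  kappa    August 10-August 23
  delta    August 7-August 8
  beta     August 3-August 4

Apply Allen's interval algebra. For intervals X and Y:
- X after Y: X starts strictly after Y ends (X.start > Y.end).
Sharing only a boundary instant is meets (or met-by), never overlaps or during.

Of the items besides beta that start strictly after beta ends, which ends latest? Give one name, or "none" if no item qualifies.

gamma

Target beta = [August 3, August 4].
alpha [August 16, August 23] → after → candidate.
delta [August 7, August 8] → after → candidate.
epsilon [August 14, August 21] → after → candidate.
eta [August 17, August 19] → after → candidate.
gamma [August 25, August 28] → after → candidate.
kappa [August 10, August 23] → after → candidate.
lambda [August 19, August 22] → after → candidate.
theta [August 13, August 23] → after → candidate.
Among candidates, latest end is August 28 → gamma.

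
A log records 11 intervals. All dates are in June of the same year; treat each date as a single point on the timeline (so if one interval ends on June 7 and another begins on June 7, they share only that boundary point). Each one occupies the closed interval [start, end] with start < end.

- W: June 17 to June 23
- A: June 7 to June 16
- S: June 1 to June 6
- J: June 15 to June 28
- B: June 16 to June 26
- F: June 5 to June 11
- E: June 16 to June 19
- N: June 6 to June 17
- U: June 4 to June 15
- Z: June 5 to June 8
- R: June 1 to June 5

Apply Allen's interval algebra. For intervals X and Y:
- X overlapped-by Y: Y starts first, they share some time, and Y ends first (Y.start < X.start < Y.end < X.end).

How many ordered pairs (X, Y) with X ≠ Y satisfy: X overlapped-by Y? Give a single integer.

Checking all 110 ordered pairs for relation 'overlapped-by'; matching pairs in alphabetical order:
(A, F): A overlapped-by F ✓
(A, U): A overlapped-by U ✓
(A, Z): A overlapped-by Z ✓
(B, N): B overlapped-by N ✓
(E, N): E overlapped-by N ✓
(F, S): F overlapped-by S ✓
(J, A): J overlapped-by A ✓
(J, N): J overlapped-by N ✓
(N, F): N overlapped-by F ✓
(N, U): N overlapped-by U ✓
(N, Z): N overlapped-by Z ✓
(U, R): U overlapped-by R ✓
(U, S): U overlapped-by S ✓
(W, E): W overlapped-by E ✓
(Z, S): Z overlapped-by S ✓
Count: 15.

15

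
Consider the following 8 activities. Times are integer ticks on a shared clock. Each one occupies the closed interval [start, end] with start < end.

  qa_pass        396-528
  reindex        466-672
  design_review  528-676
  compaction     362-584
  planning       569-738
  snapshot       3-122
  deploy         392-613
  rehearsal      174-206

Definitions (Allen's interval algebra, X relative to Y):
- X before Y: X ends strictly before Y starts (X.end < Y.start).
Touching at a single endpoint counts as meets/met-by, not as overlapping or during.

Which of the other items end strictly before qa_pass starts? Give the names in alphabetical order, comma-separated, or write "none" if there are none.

Target qa_pass = [396, 528].
compaction [362, 584] → contains → no.
deploy [392, 613] → contains → no.
design_review [528, 676] → met-by → no.
planning [569, 738] → after → no.
rehearsal [174, 206] → before → yes.
reindex [466, 672] → overlapped-by → no.
snapshot [3, 122] → before → yes.
Result: rehearsal, snapshot.

rehearsal, snapshot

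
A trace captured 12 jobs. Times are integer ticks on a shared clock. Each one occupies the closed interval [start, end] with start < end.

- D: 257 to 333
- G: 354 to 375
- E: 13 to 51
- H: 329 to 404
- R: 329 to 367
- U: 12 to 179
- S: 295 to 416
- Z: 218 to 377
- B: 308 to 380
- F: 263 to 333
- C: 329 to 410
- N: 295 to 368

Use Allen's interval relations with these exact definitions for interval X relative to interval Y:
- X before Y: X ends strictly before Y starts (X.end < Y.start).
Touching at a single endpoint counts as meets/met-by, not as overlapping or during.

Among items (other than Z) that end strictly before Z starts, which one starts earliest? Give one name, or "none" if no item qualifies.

U

Target Z = [218, 377].
B [308, 380] → overlapped-by → excluded.
C [329, 410] → overlapped-by → excluded.
D [257, 333] → during → excluded.
E [13, 51] → before → candidate.
F [263, 333] → during → excluded.
G [354, 375] → during → excluded.
H [329, 404] → overlapped-by → excluded.
N [295, 368] → during → excluded.
R [329, 367] → during → excluded.
S [295, 416] → overlapped-by → excluded.
U [12, 179] → before → candidate.
Among candidates, earliest start is 12 → U.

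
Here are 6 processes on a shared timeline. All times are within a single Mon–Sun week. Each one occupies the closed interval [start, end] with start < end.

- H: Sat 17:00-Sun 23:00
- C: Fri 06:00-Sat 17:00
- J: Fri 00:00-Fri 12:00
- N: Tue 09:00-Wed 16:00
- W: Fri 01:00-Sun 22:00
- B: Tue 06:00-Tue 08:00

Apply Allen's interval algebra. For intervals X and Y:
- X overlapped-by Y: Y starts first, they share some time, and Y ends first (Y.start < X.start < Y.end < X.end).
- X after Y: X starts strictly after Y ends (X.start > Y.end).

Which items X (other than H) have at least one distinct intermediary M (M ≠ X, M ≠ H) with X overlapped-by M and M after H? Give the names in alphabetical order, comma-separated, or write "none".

none

Target H = [Sat 17:00, Sun 23:00].
Intermediaries M with M after H: none.
Union: none.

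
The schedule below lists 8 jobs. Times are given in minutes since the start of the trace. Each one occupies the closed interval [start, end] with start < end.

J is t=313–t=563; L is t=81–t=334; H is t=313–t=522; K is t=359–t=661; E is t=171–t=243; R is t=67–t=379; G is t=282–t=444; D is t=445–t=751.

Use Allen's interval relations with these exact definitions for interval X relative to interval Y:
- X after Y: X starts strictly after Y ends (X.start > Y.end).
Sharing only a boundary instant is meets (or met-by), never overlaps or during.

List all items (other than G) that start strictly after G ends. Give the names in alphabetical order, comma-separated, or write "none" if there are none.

D

Target G = [t=282, t=444].
D [t=445, t=751] → after → yes.
E [t=171, t=243] → before → no.
H [t=313, t=522] → overlapped-by → no.
J [t=313, t=563] → overlapped-by → no.
K [t=359, t=661] → overlapped-by → no.
L [t=81, t=334] → overlaps → no.
R [t=67, t=379] → overlaps → no.
Result: D.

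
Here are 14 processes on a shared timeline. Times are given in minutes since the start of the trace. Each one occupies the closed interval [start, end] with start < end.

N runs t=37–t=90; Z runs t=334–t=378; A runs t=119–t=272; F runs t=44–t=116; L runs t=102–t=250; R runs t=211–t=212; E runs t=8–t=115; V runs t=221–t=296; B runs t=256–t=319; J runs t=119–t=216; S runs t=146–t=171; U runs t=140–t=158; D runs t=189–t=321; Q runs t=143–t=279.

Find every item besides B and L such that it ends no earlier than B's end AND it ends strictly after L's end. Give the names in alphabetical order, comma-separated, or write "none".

Conditions: its end is no earlier than B's end (X.end >= t=319) AND its end is strictly after L's end (X.end > t=250).
A: end t=272 >= t=319? ✗; end t=272 > t=250? ✓ → no.
D: end t=321 >= t=319? ✓; end t=321 > t=250? ✓ → yes.
E: end t=115 >= t=319? ✗; end t=115 > t=250? ✗ → no.
F: end t=116 >= t=319? ✗; end t=116 > t=250? ✗ → no.
J: end t=216 >= t=319? ✗; end t=216 > t=250? ✗ → no.
N: end t=90 >= t=319? ✗; end t=90 > t=250? ✗ → no.
Q: end t=279 >= t=319? ✗; end t=279 > t=250? ✓ → no.
R: end t=212 >= t=319? ✗; end t=212 > t=250? ✗ → no.
S: end t=171 >= t=319? ✗; end t=171 > t=250? ✗ → no.
U: end t=158 >= t=319? ✗; end t=158 > t=250? ✗ → no.
V: end t=296 >= t=319? ✗; end t=296 > t=250? ✓ → no.
Z: end t=378 >= t=319? ✓; end t=378 > t=250? ✓ → yes.
Result: D, Z.

D, Z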